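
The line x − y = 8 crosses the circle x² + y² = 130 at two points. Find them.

(−3, −11) and (11, 3)

Substitute y = x − 8:
2x² − 16x − 66 = 0  ⟹  x² − 8x − 33 = 0
x = 11 or x = −3, giving (11, 3) and (−3, −11).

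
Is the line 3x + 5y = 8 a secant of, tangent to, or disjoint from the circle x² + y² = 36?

secant

d² = (3·0 + 5·0 − (8))²/34 = 32/17; r² = 36.
Since d² < r², the line cuts the circle twice.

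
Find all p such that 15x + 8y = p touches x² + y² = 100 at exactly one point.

p = −170 or p = 170

For a tangent, require d(centre, line) = r = 10.
|15·0 + 8·0 − p| / √289 = 10
|p| = 10·17, so p = 170 or p = −170.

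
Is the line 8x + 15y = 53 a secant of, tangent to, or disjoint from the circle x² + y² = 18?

d² = (8·0 + 15·0 − (53))²/289 = 2809/289; r² = 18.
Since d² < r², the line cuts the circle twice.

secant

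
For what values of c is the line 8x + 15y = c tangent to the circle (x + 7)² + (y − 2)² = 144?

c = −230 or c = 178

Tangency holds when the distance from the centre (−7, 2) to the line equals the radius 12:
|8·(−7) + 15·2 − c| / √289 = 12
|c − (−26)| = 12·17, so c = 178 or c = −230.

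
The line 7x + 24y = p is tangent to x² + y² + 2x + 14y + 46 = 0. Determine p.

p = −225 or p = −125

For a tangent, require d(centre, line) = r = 2.
|7·(−1) + 24·(−7) − p| / √625 = 2
|p − (−175)| = 2·25, so p = −125 or p = −225.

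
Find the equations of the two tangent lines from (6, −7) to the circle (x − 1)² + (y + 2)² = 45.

Let a tangent through (6, −7) have slope m. Its distance from (1, −2) must equal 3√5:
(−5m − (5))² = 45(m² + 1)
2m² − 5m + 2 = 0, so m = 2 or m = 1/2.
Through (6, −7) these give 2x − y = 19 and x − 2y = 20.

2x − y = 19 and x − 2y = 20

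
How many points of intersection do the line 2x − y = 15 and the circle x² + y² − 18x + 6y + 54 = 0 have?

Substituting the line into the circle gives 5x² − 66x + 189 = 0.
Δ = 4356 − 3780 = 576.
Two real roots: the line is a secant.

2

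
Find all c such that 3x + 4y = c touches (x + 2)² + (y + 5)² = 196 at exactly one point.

The line touches the circle iff its distance from (−2, −5) is 14:
|3·(−2) + 4·(−5) − c| / √25 = 14
|c − (−26)| = 14·5, so c = 44 or c = −96.

c = −96 or c = 44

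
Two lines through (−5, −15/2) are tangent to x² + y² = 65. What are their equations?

Let a tangent through (−5, −15/2) have slope m. Its distance from (0, 0) must equal √65:
[m·(5) − (15/2)]² = 65(m² + 1)
32m² + 60m + 7 = 0, so m = −1/8 or m = −7/4.
Through (−5, −15/2) these give x + 8y = −65 and 7x + 4y = −65.

x + 8y = −65 and 7x + 4y = −65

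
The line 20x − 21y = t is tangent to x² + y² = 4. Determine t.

t = −58 or t = 58

For a tangent, require d(centre, line) = r = 2.
|20·0 − 21·0 − t| / √841 = 2
|t| = 2·29, so t = 58 or t = −58.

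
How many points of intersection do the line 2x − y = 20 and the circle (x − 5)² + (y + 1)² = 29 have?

2

d² = (2·5 − 1·(−1) − (20))²/5 = 81/5; r² = 29.
Since d² < r², the line cuts the circle twice.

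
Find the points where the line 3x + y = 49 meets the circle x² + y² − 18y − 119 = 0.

(10, 19) and (14, 7)

Express y = −3x + 49 and substitute into the circle:
10x² − 240x + 1400 = 0  ⟹  x² − 24x + 140 = 0
x = 14 or x = 10, giving (14, 7) and (10, 19).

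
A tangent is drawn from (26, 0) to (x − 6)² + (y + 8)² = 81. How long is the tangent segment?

√383

The centre is (6, −8) and r = 9. The square of the distance from P to the centre is 400 + 64 = 464.
Power of the point: PT² = |PO|² − r² = 383, so PT = √383.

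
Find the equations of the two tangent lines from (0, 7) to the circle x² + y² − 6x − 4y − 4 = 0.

Let a tangent through (0, 7) have slope m. Its distance from (3, 2) must equal √17:
[m·(3) − (−5)]² = 17(m² + 1)
4m² − 15m − 4 = 0, so m = 4 or m = −1/4.
With m = 4: 4x − y = −7. With m = −1/4: x + 4y = 28.

4x − y = −7 and x + 4y = 28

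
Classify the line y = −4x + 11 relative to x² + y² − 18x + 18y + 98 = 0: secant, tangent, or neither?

secant

d² = (4·9 + 1·(−9) − (11))²/17 = 256/17; r² = 64.
Since d² < r², the line cuts the circle twice.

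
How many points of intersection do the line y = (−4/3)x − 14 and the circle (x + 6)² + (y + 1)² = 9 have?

d² = (4·(−6) + 3·(−1) − (−42))²/25 = 9; r² = 9.
Since d² = r², the line is tangent.

1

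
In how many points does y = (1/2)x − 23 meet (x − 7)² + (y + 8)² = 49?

0

d² = (1·7 − 2·(−8) − (46))²/5 = 529/5; r² = 49.
Since d² > r², the line lies outside the circle.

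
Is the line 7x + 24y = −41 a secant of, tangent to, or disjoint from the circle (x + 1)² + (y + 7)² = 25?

d² = (7·(−1) + 24·(−7) − (−41))²/625 = 17956/625; r² = 25.
Since d² > r², the line lies outside the circle.

disjoint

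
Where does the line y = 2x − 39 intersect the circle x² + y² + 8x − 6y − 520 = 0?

(13, −13) and (19, −1)

Substitute y = 2x − 39:
5x² − 160x + 1235 = 0  ⟹  x² − 32x + 247 = 0
x = 19 or x = 13, giving (19, −1) and (13, −13).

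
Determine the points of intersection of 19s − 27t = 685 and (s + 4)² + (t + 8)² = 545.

Substitute t = (−685 + 19s)/27:
1090s² − 11990s − 165680 = 0  ⟹  s² − 11s − 152 = 0
s = 19 or s = −8, giving (19, −12) and (−8, −31).

(−8, −31) and (19, −12)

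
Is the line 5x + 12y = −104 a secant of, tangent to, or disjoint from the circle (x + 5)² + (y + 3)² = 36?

Substituting the line into the circle gives 169x² + 2120x + 3040 = 0.
Discriminant = (2120)² − 4·169·(3040) = 2439360 > 0.
Two real roots: the line is a secant.

secant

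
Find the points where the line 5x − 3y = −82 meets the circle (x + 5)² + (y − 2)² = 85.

(−14, 4) and (−11, 9)

From the line, y = (82 + 5x)/3. Substituting:
34x² + 850x + 5236 = 0  ⟹  x² + 25x + 154 = 0
x = −11 or x = −14, giving (−11, 9) and (−14, 4).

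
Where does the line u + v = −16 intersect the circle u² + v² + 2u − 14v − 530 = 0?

(−25, 9) and (1, −17)

From the line, v = −u − 16. Substituting:
2u² + 48u − 50 = 0  ⟹  u² + 24u − 25 = 0
u = 1 or u = −25, giving (1, −17) and (−25, 9).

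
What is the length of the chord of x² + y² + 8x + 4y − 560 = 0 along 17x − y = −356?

Centre (−4, −2), r² = 580. Perpendicular distance d from centre to line = |290| / √290 = 290/√290.
Half the chord is √(r² − d²) = √(290), so the full chord is 2√290.

2√290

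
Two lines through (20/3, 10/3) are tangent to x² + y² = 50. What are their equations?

7x + y = 50 and x + y = 10

Let a tangent through (20/3, 10/3) have slope m. Its distance from (0, 0) must equal 5√2:
[m·(−20/3) − (−10/3)]² = 50(m² + 1)
m² + 8m + 7 = 0, so m = −7 or m = −1.
Through (20/3, 10/3) these give 7x + y = 50 and x + y = 10.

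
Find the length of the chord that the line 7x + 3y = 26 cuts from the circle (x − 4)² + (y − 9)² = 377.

From the line, y = (26 − 7x)/3. Substituting:
58x² − 58x − 3248 = 0  ⟹  x² − x − 56 = 0
x = 8 or x = −7, giving (8, −10) and (−7, 25).
Chord length = distance between (8, −10) and (−7, 25) = √1450 = 5√58.

5√58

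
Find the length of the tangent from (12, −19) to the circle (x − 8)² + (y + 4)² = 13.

2√57

The centre is (8, −4) and r = √13. The square of the distance from P to the centre is 16 + 225 = 241.
By the tangent–radius right angle, tangent length = √(|PO|² − r²) = √228 = 2√57.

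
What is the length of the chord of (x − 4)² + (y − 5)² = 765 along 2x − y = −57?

Express y = 2x + 57 and substitute into the circle:
5x² + 200x + 1955 = 0  ⟹  x² + 40x + 391 = 0
x = −17 or x = −23, giving (−17, 23) and (−23, 11).
Chord length = distance between (−17, 23) and (−23, 11) = √180 = 6√5.

6√5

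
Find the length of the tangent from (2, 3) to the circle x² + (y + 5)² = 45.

√23

Centre (0, −5), r² = 45. |PO|² = (2)² + (8)² = 68.
Power of the point: PT² = |PO|² − r² = 23, so PT = √23.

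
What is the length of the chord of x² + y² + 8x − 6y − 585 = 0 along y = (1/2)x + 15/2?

22√5

Centre (−4, 3), r² = 610. Perpendicular distance d from centre to line = |5| / √5 = 5/√5.
Chord = 2√(r² − d²) = 2·√(605) = 22√5.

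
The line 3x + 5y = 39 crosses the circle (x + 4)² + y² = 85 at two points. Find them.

Express y = (39 − 3x)/5 and substitute into the circle:
34x² − 34x − 204 = 0  ⟹  x² − x − 6 = 0
x = 3 or x = −2, giving (3, 6) and (−2, 9).

(−2, 9) and (3, 6)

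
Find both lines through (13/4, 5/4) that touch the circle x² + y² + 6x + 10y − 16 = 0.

A line y − (5/4) = m(x − (13/4)) is tangent when its distance from (−3, −5) is 5√2:
(−25/4m − (−25/4))² = 50(m² + 1)
7m² + 50m + 7 = 0, so m = −1/7 or m = −7.
Through (13/4, 5/4) these give x + 7y = 12 and 7x + y = 24.

x + 7y = 12 and 7x + y = 24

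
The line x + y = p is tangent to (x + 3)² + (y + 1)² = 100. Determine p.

p = −4 ± 10√2

The line touches the circle iff its distance from (−3, −1) is 10:
|1·(−3) + 1·(−1) − p| / √2 = 10
|p − (−4)| = 10√2.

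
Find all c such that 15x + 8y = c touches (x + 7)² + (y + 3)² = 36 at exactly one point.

For a tangent, require d(centre, line) = r = 6.
|15·(−7) + 8·(−3) − c| / √289 = 6
|c − (−129)| = 6·17, so c = −27 or c = −231.

c = −231 or c = −27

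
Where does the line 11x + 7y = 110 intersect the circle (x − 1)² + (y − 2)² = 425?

(−4, 22) and (17, −11)

Express y = (110 − 11x)/7 and substitute into the circle:
170x² − 2210x − 11560 = 0  ⟹  x² − 13x − 68 = 0
x = 17 or x = −4, giving (17, −11) and (−4, 22).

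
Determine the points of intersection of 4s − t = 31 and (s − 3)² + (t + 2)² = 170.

Substitute t = 4s − 31:
17s² − 238s + 680 = 0  ⟹  s² − 14s + 40 = 0
s = 10 or s = 4, giving (10, 9) and (4, −15).

(4, −15) and (10, 9)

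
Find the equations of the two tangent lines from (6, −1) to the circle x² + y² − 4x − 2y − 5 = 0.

3x + y = 17 and x − 3y = 9

Write the tangent as mx − y + (−1 − m·(6)) = 0 and set its distance from the centre to √10:
[m·(−4) − (2)]² = 10(m² + 1)
3m² + 8m − 3 = 0, so m = −3 or m = 1/3.
With m = −3: 3x + y = 17. With m = 1/3: x − 3y = 9.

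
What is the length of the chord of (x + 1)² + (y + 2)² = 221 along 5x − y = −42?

Substitute y = 5x + 42:
26x² + 442x + 1716 = 0  ⟹  x² + 17x + 66 = 0
x = −6 or x = −11, giving (−6, 12) and (−11, −13).
Chord length = distance between (−6, 12) and (−11, −13) = √650 = 5√26.

5√26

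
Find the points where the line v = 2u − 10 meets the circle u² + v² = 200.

(−2, −14) and (10, 10)

Substitute v = 2u − 10:
5u² − 40u − 100 = 0  ⟹  u² − 8u − 20 = 0
u = 10 or u = −2, giving (10, 10) and (−2, −14).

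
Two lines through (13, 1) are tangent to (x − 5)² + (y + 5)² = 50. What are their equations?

7x − y = 90 and x + 7y = 20

A line y − (1) = m(x − (13)) is tangent when its distance from (5, −5) is 5√2:
(−8m − (−6))² = 50(m² + 1)
7m² − 48m − 7 = 0, so m = 7 or m = −1/7.
With m = 7: 7x − y = 90. With m = −1/7: x + 7y = 20.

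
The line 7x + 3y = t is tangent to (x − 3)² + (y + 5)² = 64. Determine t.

The line touches the circle iff its distance from (3, −5) is 8:
|7·3 + 3·(−5) − t| / √58 = 8
|t − (6)| = 8√58.

t = 6 ± 8√58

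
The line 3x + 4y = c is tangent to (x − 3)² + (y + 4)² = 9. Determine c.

Tangency holds when the distance from the centre (3, −4) to the line equals the radius 3:
|3·3 + 4·(−4) − c| / √25 = 3
|c − (−7)| = 3·5, so c = 8 or c = −22.

c = −22 or c = 8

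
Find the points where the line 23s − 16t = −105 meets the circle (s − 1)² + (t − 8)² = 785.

(−15, −15) and (17, 31)

Express t = (105 + 23s)/16 and substitute into the circle:
785s² − 1570s − 200175 = 0  ⟹  s² − 2s − 255 = 0
s = 17 or s = −15, giving (17, 31) and (−15, −15).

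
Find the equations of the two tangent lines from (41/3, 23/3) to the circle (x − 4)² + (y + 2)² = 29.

5x − 2y = 53 and 2x − 5y = −11

Write the tangent as mx − y + (23/3 − m·(41/3)) = 0 and set its distance from the centre to √29:
[m·(−29/3) − (−29/3)]² = 29(m² + 1)
10m² − 29m + 10 = 0, so m = 5/2 or m = 2/5.
With m = 5/2: 5x − 2y = 53. With m = 2/5: 2x − 5y = −11.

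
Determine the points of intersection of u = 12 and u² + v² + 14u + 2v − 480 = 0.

(12, −14) and (12, 12)

The line gives u = 12. Substituting into the circle:
v² + 2v − 168 = 0
v = 12 or v = −14, giving (12, 12) and (12, −14).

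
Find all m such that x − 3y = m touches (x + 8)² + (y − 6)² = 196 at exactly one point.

The line touches the circle iff its distance from (−8, 6) is 14:
|1·(−8) − 3·6 − m| / √10 = 14
|m − (−26)| = 14√10.

m = −26 ± 14√10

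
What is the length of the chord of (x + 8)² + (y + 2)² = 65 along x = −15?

The line gives x = −15. Substituting into the circle:
y² + 4y − 12 = 0
y = 2 or y = −6, giving (−15, 2) and (−15, −6).
|(−15, 2) − (−15, −6)| = √((0)² + (8)²) = 8.

8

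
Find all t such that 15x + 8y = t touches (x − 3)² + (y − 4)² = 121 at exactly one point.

The line touches the circle iff its distance from (3, 4) is 11:
|15·3 + 8·4 − t| / √289 = 11
|t − (77)| = 11·17, so t = 264 or t = −110.

t = −110 or t = 264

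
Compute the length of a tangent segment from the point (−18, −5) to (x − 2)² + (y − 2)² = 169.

2√70

The centre is (2, 2) and r = 13. The square of the distance from P to the centre is 400 + 49 = 449.
By the tangent–radius right angle, tangent length = √(|PO|² − r²) = √280 = 2√70.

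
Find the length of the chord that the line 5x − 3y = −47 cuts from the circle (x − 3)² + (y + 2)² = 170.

Express y = (47 + 5x)/3 and substitute into the circle:
34x² + 476x + 1360 = 0  ⟹  x² + 14x + 40 = 0
x = −4 or x = −10, giving (−4, 9) and (−10, −1).
|(−4, 9) − (−10, −1)| = √((6)² + (10)²) = 2√34.

2√34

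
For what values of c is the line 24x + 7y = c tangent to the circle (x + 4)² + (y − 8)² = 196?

The line touches the circle iff its distance from (−4, 8) is 14:
|24·(−4) + 7·8 − c| / √625 = 14
|c − (−40)| = 14·25, so c = 310 or c = −390.

c = −390 or c = 310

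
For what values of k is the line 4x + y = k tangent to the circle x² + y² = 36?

k = ±6√17

Tangency holds when the distance from the centre (0, 0) to the line equals the radius 6:
|4·0 + 1·0 − k| / √17 = 6
|k| = 6√17.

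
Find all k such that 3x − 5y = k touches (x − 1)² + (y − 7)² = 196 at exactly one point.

Tangency holds when the distance from the centre (1, 7) to the line equals the radius 14:
|3·1 − 5·7 − k| / √34 = 14
|k − (−32)| = 14√34.

k = −32 ± 14√34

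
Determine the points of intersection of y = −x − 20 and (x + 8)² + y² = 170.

Substitute y = −x − 20:
2x² + 56x + 294 = 0  ⟹  x² + 28x + 147 = 0
x = −7 or x = −21, giving (−7, −13) and (−21, 1).

(−21, 1) and (−7, −13)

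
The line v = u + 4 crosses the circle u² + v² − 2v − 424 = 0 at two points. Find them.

(−16, −12) and (13, 17)

From the line, v = u + 4. Substituting:
2u² + 6u − 416 = 0  ⟹  u² + 3u − 208 = 0
u = 13 or u = −16, giving (13, 17) and (−16, −12).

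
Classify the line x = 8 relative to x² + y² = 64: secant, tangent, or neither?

d² = (1·0 + 0·0 − (8))² = 64; r² = 64.
Since d² = r², the line is tangent.

tangent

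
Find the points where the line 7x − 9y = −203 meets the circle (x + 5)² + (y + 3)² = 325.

Substitute y = (203 + 7x)/9:
130x² + 4030x + 28600 = 0  ⟹  x² + 31x + 220 = 0
x = −11 or x = −20, giving (−11, 14) and (−20, 7).

(−20, 7) and (−11, 14)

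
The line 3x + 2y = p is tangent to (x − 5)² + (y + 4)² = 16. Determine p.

p = 7 ± 4√13

For a tangent, require d(centre, line) = r = 4.
|3·5 + 2·(−4) − p| / √13 = 4
|p − (7)| = 4√13.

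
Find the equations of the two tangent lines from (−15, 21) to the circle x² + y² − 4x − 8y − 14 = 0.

Write the tangent as mx − y + (21 − m·(−15)) = 0 and set its distance from the centre to √34:
[m·(17) − (−17)]² = 34(m² + 1)
15m² + 34m + 15 = 0, so m = −5/3 or m = −3/5.
Through (−15, 21) these give 5x + 3y = −12 and 3x + 5y = 60.

5x + 3y = −12 and 3x + 5y = 60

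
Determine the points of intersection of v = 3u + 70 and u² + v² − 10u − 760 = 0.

Express v = 3u + 70 and substitute into the circle:
10u² + 410u + 4140 = 0  ⟹  u² + 41u + 414 = 0
u = −18 or u = −23, giving (−18, 16) and (−23, 1).

(−23, 1) and (−18, 16)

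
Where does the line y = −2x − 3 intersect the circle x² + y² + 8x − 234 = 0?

From the line, y = −2x − 3. Substituting:
5x² + 20x − 225 = 0  ⟹  x² + 4x − 45 = 0
x = 5 or x = −9, giving (5, −13) and (−9, 15).

(−9, 15) and (5, −13)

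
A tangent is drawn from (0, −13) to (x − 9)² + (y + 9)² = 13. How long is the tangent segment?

2√21

Centre (9, −9), r² = 13. |PO|² = (−9)² + (−4)² = 97.
By the tangent–radius right angle, tangent length = √(|PO|² − r²) = √84 = 2√21.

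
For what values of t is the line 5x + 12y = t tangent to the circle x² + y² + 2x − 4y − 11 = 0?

t = −33 or t = 71

The line touches the circle iff its distance from (−1, 2) is 4:
|5·(−1) + 12·2 − t| / √169 = 4
|t − (19)| = 4·13, so t = 71 or t = −33.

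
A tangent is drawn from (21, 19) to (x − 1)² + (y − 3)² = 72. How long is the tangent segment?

2√146

The centre is (1, 3) and r = 6√2. The square of the distance from P to the centre is 400 + 256 = 656.
The tangent meets the radius at right angles, so tangent² = |PO|² − r² = 656 − 72 = 584.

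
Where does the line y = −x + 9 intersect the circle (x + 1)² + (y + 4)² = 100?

(5, 4) and (7, 2)

From the line, y = −x + 9. Substituting:
2x² − 24x + 70 = 0  ⟹  x² − 12x + 35 = 0
x = 7 or x = 5, giving (7, 2) and (5, 4).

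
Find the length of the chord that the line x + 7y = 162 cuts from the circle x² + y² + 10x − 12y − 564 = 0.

Substitute y = (162 − x)/7:
50x² + 250x − 15000 = 0  ⟹  x² + 5x − 300 = 0
x = 15 or x = −20, giving (15, 21) and (−20, 26).
|(15, 21) − (−20, 26)| = √((35)² + (−5)²) = 25√2.

25√2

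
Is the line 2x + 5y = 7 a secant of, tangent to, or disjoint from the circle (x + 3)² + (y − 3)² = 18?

secant

Centre (−3, 3), r² = 18. Distance² from centre to line = (2)²/29 = 4/29.
Since d² < r², the line cuts the circle twice.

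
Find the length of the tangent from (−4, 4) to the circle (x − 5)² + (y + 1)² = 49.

√57

With centre O = (5, −1), |OP|² = 106 and r² = 49.
The tangent meets the radius at right angles, so tangent² = |PO|² − r² = 106 − 49 = 57.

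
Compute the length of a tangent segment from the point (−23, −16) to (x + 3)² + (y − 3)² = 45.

2√179

The centre is (−3, 3) and r = 3√5. The square of the distance from P to the centre is 400 + 361 = 761.
By the tangent–radius right angle, tangent length = √(|PO|² − r²) = √716 = 2√179.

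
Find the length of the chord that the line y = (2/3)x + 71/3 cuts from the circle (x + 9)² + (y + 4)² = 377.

Centre (−9, −4), r² = 377. Perpendicular distance d from centre to line = |65| / √13 = 65/√13.
Chord = 2√(r² − d²) = 2·√(52) = 4√13.

4√13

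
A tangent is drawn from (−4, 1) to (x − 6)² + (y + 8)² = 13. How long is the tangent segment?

2√42

Centre (6, −8), r² = 13. |PO|² = (−10)² + (9)² = 181.
The tangent meets the radius at right angles, so tangent² = |PO|² − r² = 181 − 13 = 168.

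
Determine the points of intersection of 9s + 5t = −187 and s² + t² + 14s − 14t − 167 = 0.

(−23, 4) and (−18, −5)

Substitute t = (−187 − 9s)/5:
106s² + 4346s + 43884 = 0  ⟹  s² + 41s + 414 = 0
s = −18 or s = −23, giving (−18, −5) and (−23, 4).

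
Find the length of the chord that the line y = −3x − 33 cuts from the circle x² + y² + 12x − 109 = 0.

7√10

Centre (−6, 0), r² = 145. Perpendicular distance d from centre to line = |15| / √10 = 15/√10.
Chord = 2√(r² − d²) = 2·√(245/2) = 7√10.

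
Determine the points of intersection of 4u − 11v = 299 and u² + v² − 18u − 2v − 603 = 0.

Substitute v = (−299 + 4u)/11:
137u² − 4658u + 23016 = 0  ⟹  u² − 34u + 168 = 0
u = 28 or u = 6, giving (28, −17) and (6, −25).

(6, −25) and (28, −17)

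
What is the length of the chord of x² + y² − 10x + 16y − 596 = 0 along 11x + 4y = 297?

Centre (5, −8), r² = 685. Perpendicular distance d from centre to line = |−274| / √137 = 274/√137.
Half the chord is √(r² − d²) = √(137), so the full chord is 2√137.

2√137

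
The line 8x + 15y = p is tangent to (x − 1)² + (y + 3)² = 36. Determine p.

p = −139 or p = 65

For a tangent, require d(centre, line) = r = 6.
|8·1 + 15·(−3) − p| / √289 = 6
|p − (−37)| = 6·17, so p = 65 or p = −139.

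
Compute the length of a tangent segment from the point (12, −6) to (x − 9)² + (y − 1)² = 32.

With centre O = (9, 1), |OP|² = 58 and r² = 32.
The tangent meets the radius at right angles, so tangent² = |PO|² − r² = 58 − 32 = 26.

√26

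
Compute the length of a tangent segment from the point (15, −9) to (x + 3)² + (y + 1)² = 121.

Centre (−3, −1), r² = 121. |PO|² = (18)² + (−8)² = 388.
By the tangent–radius right angle, tangent length = √(|PO|² − r²) = √267.

√267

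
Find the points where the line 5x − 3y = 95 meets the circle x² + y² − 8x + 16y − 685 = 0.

(−2, −35) and (25, 10)

Substitute y = (−95 + 5x)/3:
34x² − 782x − 1700 = 0  ⟹  x² − 23x − 50 = 0
x = 25 or x = −2, giving (25, 10) and (−2, −35).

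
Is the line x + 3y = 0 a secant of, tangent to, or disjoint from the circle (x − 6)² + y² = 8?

Substituting the line into the circle gives 10x² − 108x + 252 = 0.
Discriminant = (−108)² − 4·10·(252) = 1584 > 0.
Two real roots: the line is a secant.

secant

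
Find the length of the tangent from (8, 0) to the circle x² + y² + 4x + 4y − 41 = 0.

√55

Centre (−2, −2), r² = 49. |PO|² = (10)² + (2)² = 104.
Power of the point: PT² = |PO|² − r² = 55, so PT = √55.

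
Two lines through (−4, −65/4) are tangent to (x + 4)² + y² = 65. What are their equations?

Let a tangent through (−4, −65/4) have slope m. Its distance from (−4, 0) must equal √65:
(0m − (65/4))² = 65(m² + 1)
16m² − 49 = 0, so m = 7/4 or m = −7/4.
With m = 7/4: 7x − 4y = 37. With m = −7/4: 7x + 4y = −93.

7x − 4y = 37 and 7x + 4y = −93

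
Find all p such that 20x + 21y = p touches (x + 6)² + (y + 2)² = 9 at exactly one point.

Tangency holds when the distance from the centre (−6, −2) to the line equals the radius 3:
|20·(−6) + 21·(−2) − p| / √841 = 3
|p − (−162)| = 3·29, so p = −75 or p = −249.

p = −249 or p = −75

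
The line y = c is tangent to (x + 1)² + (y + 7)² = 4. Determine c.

c = −9 or c = −5

For a tangent, require d(centre, line) = r = 2.
|0·(−1) + 1·(−7) − c| / √1 = 2
|c − (−7)| = 2, so c = −5 or c = −9.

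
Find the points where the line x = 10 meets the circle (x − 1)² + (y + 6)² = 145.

The line gives x = 10. Substituting into the circle:
y² + 12y − 28 = 0
y = 2 or y = −14, giving (10, 2) and (10, −14).

(10, −14) and (10, 2)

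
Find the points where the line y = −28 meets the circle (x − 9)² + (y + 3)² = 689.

(1, −28) and (17, −28)

Substitute y = −28:
x² − 18x + 17 = 0
x = 17 or x = 1, giving (17, −28) and (1, −28).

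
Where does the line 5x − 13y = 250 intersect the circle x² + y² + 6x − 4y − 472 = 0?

Substitute y = (−250 + 5x)/13:
194x² − 1746x − 4268 = 0  ⟹  x² − 9x − 22 = 0
x = 11 or x = −2, giving (11, −15) and (−2, −20).

(−2, −20) and (11, −15)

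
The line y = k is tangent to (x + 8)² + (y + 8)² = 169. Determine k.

The line touches the circle iff its distance from (−8, −8) is 13:
|0·(−8) + 1·(−8) − k| / √1 = 13
|k − (−8)| = 13, so k = 5 or k = −21.

k = −21 or k = 5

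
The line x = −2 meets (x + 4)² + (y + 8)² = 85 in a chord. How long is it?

18

Centre (−4, −8), r² = 85. Perpendicular distance d from centre to line = |−2| / √1 = 2.
Half the chord is √(r² − d²) = √(81), so the full chord is 18.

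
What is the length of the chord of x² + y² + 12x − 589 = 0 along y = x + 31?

25√2

Centre (−6, 0), r² = 625. Perpendicular distance d from centre to line = |25| / √2 = 25/√2.
Chord = 2√(r² − d²) = 2·√(625/2) = 25√2.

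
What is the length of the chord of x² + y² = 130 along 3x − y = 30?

Centre (0, 0), r² = 130. Perpendicular distance d from centre to line = |−30| / √10 = 30/√10.
Chord = 2√(r² − d²) = 2·√(40) = 4√10.

4√10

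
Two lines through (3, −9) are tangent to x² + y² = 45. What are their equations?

Let a tangent through (3, −9) have slope m. Its distance from (0, 0) must equal 3√5:
(−3m − (9))² = 45(m² + 1)
2m² − 3m − 2 = 0, so m = 2 or m = −1/2.
With m = 2: 2x − y = 15. With m = −1/2: x + 2y = −15.

2x − y = 15 and x + 2y = −15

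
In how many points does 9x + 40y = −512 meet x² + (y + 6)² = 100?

2

d² = (9·0 + 40·(−6) − (−512))²/1681 = 73984/1681; r² = 100.
Since d² < r², the line cuts the circle twice.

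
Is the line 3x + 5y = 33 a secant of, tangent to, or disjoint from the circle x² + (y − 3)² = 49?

Centre (0, 3), r² = 49. Distance² from centre to line = (−18)²/34 = 162/17.
Since d² < r², the line cuts the circle twice.

secant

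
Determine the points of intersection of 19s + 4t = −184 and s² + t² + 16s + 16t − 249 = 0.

(−12, 11) and (−4, −27)

Express t = (−184 − 19s)/4 and substitute into the circle:
377s² + 6032s + 18096 = 0  ⟹  s² + 16s + 48 = 0
s = −4 or s = −12, giving (−4, −27) and (−12, 11).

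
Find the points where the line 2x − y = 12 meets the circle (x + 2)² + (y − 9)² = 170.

(5, −2) and (11, 10)

Express y = 2x − 12 and substitute into the circle:
5x² − 80x + 275 = 0  ⟹  x² − 16x + 55 = 0
x = 11 or x = 5, giving (11, 10) and (5, −2).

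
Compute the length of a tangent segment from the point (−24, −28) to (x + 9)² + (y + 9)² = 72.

The centre is (−9, −9) and r = 6√2. The square of the distance from P to the centre is 225 + 361 = 586.
By the tangent–radius right angle, tangent length = √(|PO|² − r²) = √514.

√514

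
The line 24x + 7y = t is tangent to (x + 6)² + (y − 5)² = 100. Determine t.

For a tangent, require d(centre, line) = r = 10.
|24·(−6) + 7·5 − t| / √625 = 10
|t − (−109)| = 10·25, so t = 141 or t = −359.

t = −359 or t = 141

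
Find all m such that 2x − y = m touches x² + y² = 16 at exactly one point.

Tangency holds when the distance from the centre (0, 0) to the line equals the radius 4:
|2·0 − 1·0 − m| / √5 = 4
|m| = 4√5.

m = ±4√5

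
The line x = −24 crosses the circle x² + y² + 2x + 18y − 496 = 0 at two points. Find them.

The line gives x = −24. Substituting into the circle:
y² + 18y + 32 = 0
y = −2 or y = −16, giving (−24, −2) and (−24, −16).

(−24, −16) and (−24, −2)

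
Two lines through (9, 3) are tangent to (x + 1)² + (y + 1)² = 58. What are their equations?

Write the tangent as mx − y + (3 − m·(9)) = 0 and set its distance from the centre to √58:
(−10m − (−4))² = 58(m² + 1)
21m² − 40m − 21 = 0, so m = −3/7 or m = 7/3.
Through (9, 3) these give 3x + 7y = 48 and 7x − 3y = 54.

3x + 7y = 48 and 7x − 3y = 54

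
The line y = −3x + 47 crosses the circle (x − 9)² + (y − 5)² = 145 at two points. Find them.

(10, 17) and (17, −4)

Substitute y = −3x + 47:
10x² − 270x + 1700 = 0  ⟹  x² − 27x + 170 = 0
x = 17 or x = 10, giving (17, −4) and (10, 17).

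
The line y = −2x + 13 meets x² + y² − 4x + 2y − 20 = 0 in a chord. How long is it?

The distance from (2, −1) to the line is 10/√5, and r² = 25.
Chord = 2√(r² − d²) = 2·√(5) = 2√5.

2√5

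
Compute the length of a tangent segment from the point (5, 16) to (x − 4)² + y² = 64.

With centre O = (4, 0), |OP|² = 257 and r² = 64.
By the tangent–radius right angle, tangent length = √(|PO|² − r²) = √193.

√193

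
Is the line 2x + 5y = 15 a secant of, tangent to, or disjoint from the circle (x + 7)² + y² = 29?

d² = (2·(−7) + 5·0 − (15))²/29 = 29; r² = 29.
Since d² = r², the line is tangent.

tangent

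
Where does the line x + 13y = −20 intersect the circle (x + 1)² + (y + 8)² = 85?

(−7, −1) and (6, −2)

From the line, y = (−20 − x)/13. Substituting:
170x² + 170x − 7140 = 0  ⟹  x² + x − 42 = 0
x = 6 or x = −7, giving (6, −2) and (−7, −1).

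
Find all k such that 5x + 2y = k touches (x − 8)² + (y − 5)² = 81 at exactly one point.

Tangency holds when the distance from the centre (8, 5) to the line equals the radius 9:
|5·8 + 2·5 − k| / √29 = 9
|k − (50)| = 9√29.

k = 50 ± 9√29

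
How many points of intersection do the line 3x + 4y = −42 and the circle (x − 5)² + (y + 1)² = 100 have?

0

Substituting the line into the circle gives 25x² + 68x + 244 = 0.
Discriminant = (68)² − 4·25·(244) = −19776 < 0.
No real roots: the line does not meet the circle.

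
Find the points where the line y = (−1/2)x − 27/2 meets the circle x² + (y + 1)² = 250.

(−15, −6) and (5, −16)

From the line, y = (−27 − x)/2. Substituting:
5x² + 50x − 375 = 0  ⟹  x² + 10x − 75 = 0
x = 5 or x = −15, giving (5, −16) and (−15, −6).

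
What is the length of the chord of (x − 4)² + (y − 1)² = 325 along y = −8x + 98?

4√65

From the line, y = −8x + 98. Substituting:
65x² − 1560x + 9100 = 0  ⟹  x² − 24x + 140 = 0
x = 14 or x = 10, giving (14, −14) and (10, 18).
Chord length = distance between (14, −14) and (10, 18) = √1040 = 4√65.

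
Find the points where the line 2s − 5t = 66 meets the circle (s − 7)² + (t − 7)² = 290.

Express t = (−66 + 2s)/5 and substitute into the circle:
29s² − 754s + 4176 = 0  ⟹  s² − 26s + 144 = 0
s = 18 or s = 8, giving (18, −6) and (8, −10).

(8, −10) and (18, −6)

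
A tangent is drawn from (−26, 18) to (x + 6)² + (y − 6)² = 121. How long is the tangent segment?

The centre is (−6, 6) and r = 11. The square of the distance from P to the centre is 400 + 144 = 544.
The tangent meets the radius at right angles, so tangent² = |PO|² − r² = 544 − 121 = 423.

3√47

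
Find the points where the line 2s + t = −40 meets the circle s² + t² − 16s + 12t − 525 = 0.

(−17, −6) and (−7, −26)

Express t = −2s − 40 and substitute into the circle:
5s² + 120s + 595 = 0  ⟹  s² + 24s + 119 = 0
s = −7 or s = −17, giving (−7, −26) and (−17, −6).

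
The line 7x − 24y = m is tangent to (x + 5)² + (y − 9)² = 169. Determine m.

m = −576 or m = 74

The line touches the circle iff its distance from (−5, 9) is 13:
|7·(−5) − 24·9 − m| / √625 = 13
|m − (−251)| = 13·25, so m = 74 or m = −576.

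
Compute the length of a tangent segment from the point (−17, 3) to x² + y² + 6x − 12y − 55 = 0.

√105

The centre is (−3, 6) and r = 10. The square of the distance from P to the centre is 196 + 9 = 205.
By the tangent–radius right angle, tangent length = √(|PO|² − r²) = √105.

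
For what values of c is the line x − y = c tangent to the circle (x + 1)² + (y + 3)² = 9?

c = 2 ± 3√2

For a tangent, require d(centre, line) = r = 3.
|1·(−1) − 1·(−3) − c| / √2 = 3
|c − (2)| = 3√2.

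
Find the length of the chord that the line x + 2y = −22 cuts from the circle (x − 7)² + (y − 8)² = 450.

Centre (7, 8), r² = 450. Perpendicular distance d from centre to line = |45| / √5 = 45/√5.
Half the chord is √(r² − d²) = √(45), so the full chord is 6√5.

6√5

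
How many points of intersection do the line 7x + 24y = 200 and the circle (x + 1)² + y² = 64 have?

0

Substituting the line into the circle gives 625x² − 1648x + 3712 = 0.
Discriminant = (−1648)² − 4·625·(3712) = −6564096 < 0.
No real roots: the line does not meet the circle.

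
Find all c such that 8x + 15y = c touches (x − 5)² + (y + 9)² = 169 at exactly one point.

The line touches the circle iff its distance from (5, −9) is 13:
|8·5 + 15·(−9) − c| / √289 = 13
|c − (−95)| = 13·17, so c = 126 or c = −316.

c = −316 or c = 126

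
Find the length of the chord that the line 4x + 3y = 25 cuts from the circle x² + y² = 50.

Centre (0, 0), r² = 50. Perpendicular distance d from centre to line = |−25| / √25 = 25/√25.
Half the chord is √(r² − d²) = √(25), so the full chord is 10.

10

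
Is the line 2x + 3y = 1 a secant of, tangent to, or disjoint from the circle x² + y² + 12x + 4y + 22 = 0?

disjoint

Substituting the line into the circle gives 13x² + 80x + 211 = 0.
Discriminant = (80)² − 4·13·(211) = −4572 < 0.
No real roots: the line does not meet the circle.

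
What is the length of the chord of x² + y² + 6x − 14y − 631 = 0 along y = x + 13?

Substitute y = x + 13:
2x² + 18x − 644 = 0  ⟹  x² + 9x − 322 = 0
x = 14 or x = −23, giving (14, 27) and (−23, −10).
Chord length = distance between (14, 27) and (−23, −10) = √2738 = 37√2.

37√2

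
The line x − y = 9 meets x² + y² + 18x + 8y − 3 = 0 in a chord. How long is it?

From the line, y = x − 9. Substituting:
2x² + 8x + 6 = 0  ⟹  x² + 4x + 3 = 0
x = −1 or x = −3, giving (−1, −10) and (−3, −12).
Chord length = distance between (−1, −10) and (−3, −12) = √8 = 2√2.

2√2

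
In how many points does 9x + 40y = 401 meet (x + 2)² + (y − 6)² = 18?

0

d² = (9·(−2) + 40·6 − (401))²/1681 = 32041/1681; r² = 18.
Since d² > r², the line lies outside the circle.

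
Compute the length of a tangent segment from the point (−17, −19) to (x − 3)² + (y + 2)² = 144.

The centre is (3, −2) and r = 12. The square of the distance from P to the centre is 400 + 289 = 689.
The tangent meets the radius at right angles, so tangent² = |PO|² − r² = 689 − 144 = 545.

√545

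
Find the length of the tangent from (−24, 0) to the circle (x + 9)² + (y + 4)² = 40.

The centre is (−9, −4) and r = 2√10. The square of the distance from P to the centre is 225 + 16 = 241.
By the tangent–radius right angle, tangent length = √(|PO|² − r²) = √201.

√201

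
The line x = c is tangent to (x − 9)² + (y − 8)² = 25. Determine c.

The line touches the circle iff its distance from (9, 8) is 5:
|1·9 + 0·8 − c| / √1 = 5
|c − (9)| = 5, so c = 14 or c = 4.

c = 4 or c = 14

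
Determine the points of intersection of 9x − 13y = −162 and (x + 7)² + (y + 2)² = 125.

(−18, 0) and (−5, 9)

From the line, y = (162 + 9x)/13. Substituting:
250x² + 5750x + 22500 = 0  ⟹  x² + 23x + 90 = 0
x = −5 or x = −18, giving (−5, 9) and (−18, 0).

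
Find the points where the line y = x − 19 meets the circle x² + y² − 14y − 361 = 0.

Substitute y = x − 19:
2x² − 52x + 266 = 0  ⟹  x² − 26x + 133 = 0
x = 19 or x = 7, giving (19, 0) and (7, −12).

(7, −12) and (19, 0)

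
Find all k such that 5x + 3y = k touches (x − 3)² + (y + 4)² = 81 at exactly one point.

k = 3 ± 9√34

Tangency holds when the distance from the centre (3, −4) to the line equals the radius 9:
|5·3 + 3·(−4) − k| / √34 = 9
|k − (3)| = 9√34.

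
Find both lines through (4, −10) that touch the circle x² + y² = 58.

3x + 7y = −58 and 7x − 3y = 58

A line y − (−10) = m(x − (4)) is tangent when its distance from (0, 0) is √58:
(−4m − (10))² = 58(m² + 1)
21m² − 40m − 21 = 0, so m = −3/7 or m = 7/3.
Through (4, −10) these give 3x + 7y = −58 and 7x − 3y = 58.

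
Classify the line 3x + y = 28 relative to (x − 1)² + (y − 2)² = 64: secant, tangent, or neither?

secant

Substituting the line into the circle gives 10x² − 158x + 613 = 0.
Discriminant = (−158)² − 4·10·(613) = 444 > 0.
Two real roots: the line is a secant.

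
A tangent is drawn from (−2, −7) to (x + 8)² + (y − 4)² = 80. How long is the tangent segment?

√77

Centre (−8, 4), r² = 80. |PO|² = (6)² + (−11)² = 157.
Power of the point: PT² = |PO|² − r² = 77, so PT = √77.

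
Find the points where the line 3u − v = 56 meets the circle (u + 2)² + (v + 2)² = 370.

(15, −11) and (17, −5)

From the line, v = 3u − 56. Substituting:
10u² − 320u + 2550 = 0  ⟹  u² − 32u + 255 = 0
u = 17 or u = 15, giving (17, −5) and (15, −11).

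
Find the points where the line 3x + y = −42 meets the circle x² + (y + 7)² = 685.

(−18, 12) and (−3, −33)

Substitute y = −3x − 42:
10x² + 210x + 540 = 0  ⟹  x² + 21x + 54 = 0
x = −3 or x = −18, giving (−3, −33) and (−18, 12).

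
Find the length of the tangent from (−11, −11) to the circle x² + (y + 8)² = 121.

3

The centre is (0, −8) and r = 11. The square of the distance from P to the centre is 121 + 9 = 130.
Power of the point: PT² = |PO|² − r² = 9, so PT = 3.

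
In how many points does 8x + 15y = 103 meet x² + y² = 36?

0

Centre (0, 0), r² = 36. Distance² from centre to line = (−103)²/289 = 10609/289.
Since d² > r², the line lies outside the circle.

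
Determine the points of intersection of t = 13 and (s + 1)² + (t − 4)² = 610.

Express t = 13 and substitute into the circle:
s² + 2s − 528 = 0
s = 22 or s = −24, giving (22, 13) and (−24, 13).

(−24, 13) and (22, 13)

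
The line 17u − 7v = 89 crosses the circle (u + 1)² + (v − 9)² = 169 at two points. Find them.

(4, −3) and (11, 14)

Substitute v = (−89 + 17u)/7:
338u² − 5070u + 14872 = 0  ⟹  u² − 15u + 44 = 0
u = 11 or u = 4, giving (11, 14) and (4, −3).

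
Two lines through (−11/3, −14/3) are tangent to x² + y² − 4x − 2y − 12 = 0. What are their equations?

x − 4y = 15 and 4x − y = −10

Let a tangent through (−11/3, −14/3) have slope m. Its distance from (2, 1) must equal √17:
[m·(17/3) − (17/3)]² = 17(m² + 1)
4m² − 17m + 4 = 0, so m = 1/4 or m = 4.
With m = 1/4: x − 4y = 15. With m = 4: 4x − y = −10.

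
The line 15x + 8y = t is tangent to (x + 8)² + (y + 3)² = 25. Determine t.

For a tangent, require d(centre, line) = r = 5.
|15·(−8) + 8·(−3) − t| / √289 = 5
|t − (−144)| = 5·17, so t = −59 or t = −229.

t = −229 or t = −59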